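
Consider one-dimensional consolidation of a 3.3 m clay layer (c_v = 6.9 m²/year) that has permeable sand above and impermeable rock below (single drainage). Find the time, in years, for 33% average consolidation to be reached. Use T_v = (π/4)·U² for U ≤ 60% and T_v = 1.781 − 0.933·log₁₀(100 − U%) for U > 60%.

Drainage path length: H_d = H = 3.3 m (single drainage).
U ≤ 60%: T_v = (π/4)·U² = (π/4)×0.33² = 0.08553.
t = T_v·H_d²/c_v = 0.08553×3.3²/6.9 = 0.135 years.

t ≈ 0.135 years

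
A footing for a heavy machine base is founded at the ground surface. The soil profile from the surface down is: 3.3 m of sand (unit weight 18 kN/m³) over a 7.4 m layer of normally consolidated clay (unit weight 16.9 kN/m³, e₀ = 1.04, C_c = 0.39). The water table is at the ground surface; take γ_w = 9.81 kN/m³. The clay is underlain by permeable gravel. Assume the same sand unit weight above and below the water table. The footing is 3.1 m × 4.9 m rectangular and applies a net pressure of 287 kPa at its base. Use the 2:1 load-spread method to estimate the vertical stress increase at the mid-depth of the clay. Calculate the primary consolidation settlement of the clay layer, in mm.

Mid-depth of clay below the ground surface: z = 3.3 + 7.4/2 = 7 m.
Total vertical stress at mid-clay: σ_v = 18×3.3 + 16.9×3.7 = 121.93 kPa.
Pore pressure: u = 9.81×(7 − 0) = 68.67 kPa.
Initial effective stress: σ'_0 = σ_v − u = 121.93 − 68.67 = 53.26 kPa.
Stress increase at mid-clay by the 2:1 spreading method:
Δσ = qBL/((B+z)(L+z)) = 287×3.1×4.9/((3.1+7)(4.9+7)) = 36.272 kPa
Final effective stress: σ'_f = σ'_0 + Δσ = 53.26 + 36.272 = 89.532 kPa.
Normally consolidated clay, so the full stress increment lies on the virgin compression line:
S_c = C_c·H/(1+e₀)·log₁₀(σ'_f/σ'_0) = 0.39×7.4/(1+1.04)×log₁₀(89.532/53.26)
    = 1.4147 × 0.22558 = 0.3191 m

S_c ≈ 319 mm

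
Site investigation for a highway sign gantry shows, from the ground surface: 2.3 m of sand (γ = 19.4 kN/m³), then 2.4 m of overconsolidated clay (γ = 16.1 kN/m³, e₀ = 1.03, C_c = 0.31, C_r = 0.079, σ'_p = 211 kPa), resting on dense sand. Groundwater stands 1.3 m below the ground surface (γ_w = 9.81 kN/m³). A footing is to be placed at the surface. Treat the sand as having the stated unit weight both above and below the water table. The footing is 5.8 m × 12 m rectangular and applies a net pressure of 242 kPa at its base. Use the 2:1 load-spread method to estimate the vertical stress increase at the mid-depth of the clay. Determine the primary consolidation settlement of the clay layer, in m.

Mid-depth of clay below the ground surface: z = 2.3 + 2.4/2 = 3.5 m.
Total vertical stress at mid-clay: σ_v = 19.4×2.3 + 16.1×1.2 = 63.94 kPa.
Pore pressure: u = 9.81×(3.5 − 1.3) = 21.582 kPa.
Initial effective stress: σ'_0 = σ_v − u = 63.94 − 21.582 = 42.358 kPa.
Stress increase at mid-clay by the 2:1 spreading method:
Δσ = qBL/((B+z)(L+z)) = 242×5.8×12/((5.8+3.5)(12+3.5)) = 116.84 kPa
Final effective stress: σ'_f = 42.358 + 116.84 = 159.2 kPa.
σ'_f = 159.2 ≤ σ'_p = 211 kPa, so the clay remains overconsolidated and only the recompression index applies:
S_c = C_r·H/(1+e₀)·log₁₀(σ'_f/σ'_0) = 0.079×2.4/2.03×log₁₀(159.2/42.358)
    = 0.093402 × 0.57501 = 0.05371 m

S_c ≈ 0.0537 m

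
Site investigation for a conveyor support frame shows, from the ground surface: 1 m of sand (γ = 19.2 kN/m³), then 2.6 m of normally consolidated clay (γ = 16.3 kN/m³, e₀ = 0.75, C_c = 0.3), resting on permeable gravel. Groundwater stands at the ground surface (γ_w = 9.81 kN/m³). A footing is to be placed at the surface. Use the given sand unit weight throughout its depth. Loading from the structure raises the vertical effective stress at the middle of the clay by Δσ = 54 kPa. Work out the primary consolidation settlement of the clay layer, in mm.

Mid-depth of clay below the ground surface: z = 1 + 2.6/2 = 2.3 m.
Total vertical stress at mid-clay: σ_v = 19.2×1 + 16.3×1.3 = 40.39 kPa.
Pore pressure: u = 9.81×(2.3 − 0) = 22.563 kPa.
Initial effective stress: σ'_0 = σ_v − u = 40.39 − 22.563 = 17.827 kPa.
Final effective stress: σ'_f = σ'_0 + Δσ = 17.827 + 54 = 71.827 kPa.
Normally consolidated clay, so the full stress increment lies on the virgin compression line:
S_c = C_c·H/(1+e₀)·log₁₀(σ'_f/σ'_0) = 0.3×2.6/(1+0.75)×log₁₀(71.827/17.827)
    = 0.44571 × 0.60521 = 0.2697 m

S_c ≈ 270 mm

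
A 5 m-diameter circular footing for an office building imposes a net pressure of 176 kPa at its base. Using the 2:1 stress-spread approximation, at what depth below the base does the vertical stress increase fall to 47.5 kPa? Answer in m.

z ≈ 4.62 m

2:1 spreading — at depth z the loaded area has grown by z in each plan dimension:
qD²/(D+z)² = Δσ_z ⇒ z = D(√(q/Δσ_z) − 1) = 5×(√(176/47.5) − 1) = 4.625 m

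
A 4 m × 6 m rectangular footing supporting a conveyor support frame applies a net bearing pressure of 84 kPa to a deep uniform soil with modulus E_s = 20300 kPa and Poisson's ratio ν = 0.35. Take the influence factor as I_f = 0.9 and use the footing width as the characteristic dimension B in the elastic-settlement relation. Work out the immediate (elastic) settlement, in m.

S_e ≈ 0.0131 m

Immediate (elastic) settlement: S_e = q·B·(1−ν²)/E_s · I_f.
S_e = 84 × 4 × (1 − 0.35²) / 20300 × 0.9
    = 84 × 4 × 0.8775 / 20300 × 0.9
    = 0.01307 m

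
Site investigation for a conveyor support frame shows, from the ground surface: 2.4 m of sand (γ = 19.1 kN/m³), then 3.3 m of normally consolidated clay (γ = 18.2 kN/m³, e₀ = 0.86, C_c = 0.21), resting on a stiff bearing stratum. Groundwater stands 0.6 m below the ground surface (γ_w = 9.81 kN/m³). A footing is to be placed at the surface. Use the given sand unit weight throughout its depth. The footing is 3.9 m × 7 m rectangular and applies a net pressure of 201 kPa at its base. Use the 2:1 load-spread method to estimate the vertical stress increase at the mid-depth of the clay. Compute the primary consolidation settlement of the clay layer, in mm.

S_c ≈ 147 mm

Mid-depth of clay below the ground surface: z = 2.4 + 3.3/2 = 4.05 m.
Total vertical stress at mid-clay: σ_v = 19.1×2.4 + 18.2×1.65 = 75.87 kPa.
Pore pressure: u = 9.81×(4.05 − 0.6) = 33.845 kPa.
Initial effective stress: σ'_0 = σ_v − u = 75.87 − 33.845 = 42.025 kPa.
Stress increase at mid-clay by the 2:1 spreading method:
Δσ = qBL/((B+z)(L+z)) = 201×3.9×7/((3.9+4.05)(7+4.05)) = 62.464 kPa
Final effective stress: σ'_f = σ'_0 + Δσ = 42.025 + 62.464 = 104.49 kPa.
Normally consolidated clay, so the full stress increment lies on the virgin compression line:
S_c = C_c·H/(1+e₀)·log₁₀(σ'_f/σ'_0) = 0.21×3.3/(1+0.86)×log₁₀(104.49/42.025)
    = 0.37258 × 0.39557 = 0.1474 m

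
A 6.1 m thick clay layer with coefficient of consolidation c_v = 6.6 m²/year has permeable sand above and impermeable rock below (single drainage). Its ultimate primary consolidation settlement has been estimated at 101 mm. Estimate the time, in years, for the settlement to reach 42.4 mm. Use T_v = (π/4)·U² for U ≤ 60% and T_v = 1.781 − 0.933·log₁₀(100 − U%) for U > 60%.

Drainage path length: H_d = H = 6.1 m (single drainage).
U = S(t)/S_ult = 42.4/101 = 0.4198.
U ≤ 60%: T_v = (π/4)·U² = (π/4)×0.4198² = 0.13841.
t = T_v·H_d²/c_v = 0.13841×6.1²/6.6 = 0.7803 years.

t ≈ 0.78 years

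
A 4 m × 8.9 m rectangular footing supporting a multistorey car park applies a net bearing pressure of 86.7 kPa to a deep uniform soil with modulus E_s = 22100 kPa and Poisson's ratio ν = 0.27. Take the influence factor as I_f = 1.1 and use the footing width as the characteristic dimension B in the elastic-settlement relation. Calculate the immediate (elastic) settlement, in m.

S_e ≈ 0.016 m

Immediate (elastic) settlement: S_e = q·B·(1−ν²)/E_s · I_f.
S_e = 86.7 × 4 × (1 − 0.27²) / 22100 × 1.1
    = 86.7 × 4 × 0.9271 / 22100 × 1.1
    = 0.016 m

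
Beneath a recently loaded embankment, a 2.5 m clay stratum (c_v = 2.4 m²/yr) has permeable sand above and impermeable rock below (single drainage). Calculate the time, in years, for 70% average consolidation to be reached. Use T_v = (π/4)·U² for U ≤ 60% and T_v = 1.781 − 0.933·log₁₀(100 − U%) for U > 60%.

Drainage path length: H_d = H = 2.5 m (single drainage).
U > 60%: T_v = 1.781 − 0.933·log₁₀(100 − 70) = 0.40285.
t = T_v·H_d²/c_v = 0.40285×2.5²/2.4 = 1.049 years.

t ≈ 1.05 years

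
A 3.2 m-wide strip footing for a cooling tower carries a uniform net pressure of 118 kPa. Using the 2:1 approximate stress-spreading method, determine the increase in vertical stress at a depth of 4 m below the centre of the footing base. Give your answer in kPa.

By the 2:1 method the load spreads at 1 horizontal : 2 vertical, so at depth z the loaded area has grown by z in each plan dimension:
Δσ = qB/(B+z) = 118×3.2/(3.2+4) = 52.444 kPa

Δσ_z ≈ 52.4 kPa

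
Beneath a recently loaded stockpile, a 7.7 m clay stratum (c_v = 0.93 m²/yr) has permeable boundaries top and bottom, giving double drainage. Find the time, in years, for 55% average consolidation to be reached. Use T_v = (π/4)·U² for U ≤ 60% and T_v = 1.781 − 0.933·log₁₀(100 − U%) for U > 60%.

Drainage path length: H_d = H/2 = 3.85 m (double drainage).
U ≤ 60%: T_v = (π/4)·U² = (π/4)×0.55² = 0.23758.
t = T_v·H_d²/c_v = 0.23758×3.85²/0.93 = 3.787 years.

t ≈ 3.79 years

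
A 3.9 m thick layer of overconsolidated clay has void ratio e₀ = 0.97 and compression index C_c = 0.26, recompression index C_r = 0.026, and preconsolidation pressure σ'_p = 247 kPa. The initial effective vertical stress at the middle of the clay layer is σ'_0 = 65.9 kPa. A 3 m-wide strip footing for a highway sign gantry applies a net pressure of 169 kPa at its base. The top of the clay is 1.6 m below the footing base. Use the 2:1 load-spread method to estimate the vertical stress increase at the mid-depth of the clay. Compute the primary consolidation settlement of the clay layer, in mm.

Mid-depth of clay below the footing base: z = 1.6 + 3.9/2 = 3.55 m.
Stress increase at mid-clay by the 2:1 spreading method:
Δσ = qB/(B+z) = 169×3/(3+3.55) = 77.405 kPa
Final effective stress: σ'_f = 65.9 + 77.405 = 143.31 kPa.
σ'_f = 143.31 ≤ σ'_p = 247 kPa, so the clay remains overconsolidated and only the recompression index applies:
S_c = C_r·H/(1+e₀)·log₁₀(σ'_f/σ'_0) = 0.026×3.9/1.97×log₁₀(143.31/65.9)
    = 0.051472 × 0.33739 = 0.01737 m

S_c ≈ 17.4 mm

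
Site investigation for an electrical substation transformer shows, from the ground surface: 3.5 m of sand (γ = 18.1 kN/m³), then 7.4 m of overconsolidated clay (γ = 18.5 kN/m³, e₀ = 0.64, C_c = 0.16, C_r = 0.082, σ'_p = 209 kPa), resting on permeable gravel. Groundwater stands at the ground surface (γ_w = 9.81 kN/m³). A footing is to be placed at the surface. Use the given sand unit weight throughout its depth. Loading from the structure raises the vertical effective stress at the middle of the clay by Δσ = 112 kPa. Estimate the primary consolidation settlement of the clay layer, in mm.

S_c ≈ 167 mm

Mid-depth of clay below the ground surface: z = 3.5 + 7.4/2 = 7.2 m.
Total vertical stress at mid-clay: σ_v = 18.1×3.5 + 18.5×3.7 = 131.8 kPa.
Pore pressure: u = 9.81×(7.2 − 0) = 70.632 kPa.
Initial effective stress: σ'_0 = σ_v − u = 131.8 − 70.632 = 61.168 kPa.
Final effective stress: σ'_f = 61.168 + 112 = 173.17 kPa.
σ'_f = 173.17 ≤ σ'_p = 209 kPa, so the clay remains overconsolidated and only the recompression index applies:
S_c = C_r·H/(1+e₀)·log₁₀(σ'_f/σ'_0) = 0.082×7.4/1.64×log₁₀(173.17/61.168)
    = 0.37 × 0.45195 = 0.1672 m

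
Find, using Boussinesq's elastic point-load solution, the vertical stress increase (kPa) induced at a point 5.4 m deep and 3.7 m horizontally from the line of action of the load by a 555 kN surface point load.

Δσ_z ≈ 3.47 kPa

Boussinesq vertical stress below a point load on an elastic half-space:
Δσ_z = 3P/(2πz²) · [1 + (r/z)²]^(−5/2)
r/z = 3.7/5.4 = 0.68519; [1+(r/z)²]^(−5/2) = 0.38202.
Δσ_z = 3×555/(2π×5.4²) × 0.38202 = 9.0876 × 0.38202 = 3.472 kPa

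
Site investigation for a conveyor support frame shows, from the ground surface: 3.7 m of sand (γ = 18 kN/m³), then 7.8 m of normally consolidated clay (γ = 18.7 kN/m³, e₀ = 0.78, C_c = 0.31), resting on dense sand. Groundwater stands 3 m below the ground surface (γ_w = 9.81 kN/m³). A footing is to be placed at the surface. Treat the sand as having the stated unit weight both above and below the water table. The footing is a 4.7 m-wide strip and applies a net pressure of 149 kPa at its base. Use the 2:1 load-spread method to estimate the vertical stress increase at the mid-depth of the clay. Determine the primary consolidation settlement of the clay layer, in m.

Mid-depth of clay below the ground surface: z = 3.7 + 7.8/2 = 7.6 m.
Total vertical stress at mid-clay: σ_v = 18×3.7 + 18.7×3.9 = 139.53 kPa.
Pore pressure: u = 9.81×(7.6 − 3) = 45.126 kPa.
Initial effective stress: σ'_0 = σ_v − u = 139.53 − 45.126 = 94.404 kPa.
Stress increase at mid-clay by the 2:1 spreading method:
Δσ = qB/(B+z) = 149×4.7/(4.7+7.6) = 56.935 kPa
Final effective stress: σ'_f = σ'_0 + Δσ = 94.404 + 56.935 = 151.34 kPa.
Normally consolidated clay, so the full stress increment lies on the virgin compression line:
S_c = C_c·H/(1+e₀)·log₁₀(σ'_f/σ'_0) = 0.31×7.8/(1+0.78)×log₁₀(151.34/94.404)
    = 1.3584 × 0.20496 = 0.2784 m

S_c ≈ 0.278 m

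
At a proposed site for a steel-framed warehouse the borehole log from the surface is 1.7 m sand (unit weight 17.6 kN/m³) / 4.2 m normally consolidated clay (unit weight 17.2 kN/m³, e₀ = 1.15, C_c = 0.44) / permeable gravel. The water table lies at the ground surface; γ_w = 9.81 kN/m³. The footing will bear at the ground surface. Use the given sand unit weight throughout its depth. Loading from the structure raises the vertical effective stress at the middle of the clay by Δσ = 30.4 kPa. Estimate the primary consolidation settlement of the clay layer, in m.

S_c ≈ 0.269 m

Mid-depth of clay below the ground surface: z = 1.7 + 4.2/2 = 3.8 m.
Total vertical stress at mid-clay: σ_v = 17.6×1.7 + 17.2×2.1 = 66.04 kPa.
Pore pressure: u = 9.81×(3.8 − 0) = 37.278 kPa.
Initial effective stress: σ'_0 = σ_v − u = 66.04 − 37.278 = 28.762 kPa.
Final effective stress: σ'_f = σ'_0 + Δσ = 28.762 + 30.4 = 59.162 kPa.
Normally consolidated clay, so the full stress increment lies on the virgin compression line:
S_c = C_c·H/(1+e₀)·log₁₀(σ'_f/σ'_0) = 0.44×4.2/(1+1.15)×log₁₀(59.162/28.762)
    = 0.85953 × 0.31322 = 0.2692 m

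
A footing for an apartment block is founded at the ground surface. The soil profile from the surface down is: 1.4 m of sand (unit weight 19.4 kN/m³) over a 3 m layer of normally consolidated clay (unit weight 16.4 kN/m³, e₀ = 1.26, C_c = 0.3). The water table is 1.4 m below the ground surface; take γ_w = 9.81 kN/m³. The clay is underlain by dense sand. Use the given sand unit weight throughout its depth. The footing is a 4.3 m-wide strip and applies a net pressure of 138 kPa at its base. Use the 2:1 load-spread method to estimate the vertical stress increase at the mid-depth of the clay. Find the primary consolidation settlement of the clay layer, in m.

Mid-depth of clay below the ground surface: z = 1.4 + 3/2 = 2.9 m.
Total vertical stress at mid-clay: σ_v = 19.4×1.4 + 16.4×1.5 = 51.76 kPa.
Pore pressure: u = 9.81×(2.9 − 1.4) = 14.715 kPa.
Initial effective stress: σ'_0 = σ_v − u = 51.76 − 14.715 = 37.045 kPa.
Stress increase at mid-clay by the 2:1 spreading method:
Δσ = qB/(B+z) = 138×4.3/(4.3+2.9) = 82.417 kPa
Final effective stress: σ'_f = σ'_0 + Δσ = 37.045 + 82.417 = 119.46 kPa.
Normally consolidated clay, so the full stress increment lies on the virgin compression line:
S_c = C_c·H/(1+e₀)·log₁₀(σ'_f/σ'_0) = 0.3×3/(1+1.26)×log₁₀(119.46/37.045)
    = 0.39823 × 0.50849 = 0.2025 m

S_c ≈ 0.202 m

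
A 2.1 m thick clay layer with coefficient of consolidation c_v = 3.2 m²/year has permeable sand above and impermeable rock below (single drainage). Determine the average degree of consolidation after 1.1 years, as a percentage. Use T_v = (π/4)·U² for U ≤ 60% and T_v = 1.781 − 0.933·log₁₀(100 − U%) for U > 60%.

U ≈ 88.7 %

Drainage path length: H_d = H = 2.1 m (single drainage).
T_v = c_v·t/H_d² = 3.2×1.1/2.1² = 0.79819.
T_v = 0.79819 corresponds to the U > 60% branch:
U = 1 − 10^((1.781 − T_v)/0.933)/100 = 0.8869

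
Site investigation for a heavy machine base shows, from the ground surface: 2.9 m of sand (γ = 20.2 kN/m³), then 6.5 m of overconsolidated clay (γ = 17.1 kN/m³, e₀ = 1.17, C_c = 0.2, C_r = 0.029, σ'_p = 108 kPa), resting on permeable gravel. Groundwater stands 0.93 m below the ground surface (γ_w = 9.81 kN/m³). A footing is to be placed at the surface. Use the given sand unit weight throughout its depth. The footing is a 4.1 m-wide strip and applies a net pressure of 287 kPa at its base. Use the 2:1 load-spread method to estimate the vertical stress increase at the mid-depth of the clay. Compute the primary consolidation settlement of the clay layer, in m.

Mid-depth of clay below the ground surface: z = 2.9 + 6.5/2 = 6.15 m.
Total vertical stress at mid-clay: σ_v = 20.2×2.9 + 17.1×3.25 = 114.16 kPa.
Pore pressure: u = 9.81×(6.15 − 0.93) = 51.208 kPa.
Initial effective stress: σ'_0 = σ_v − u = 114.16 − 51.208 = 62.952 kPa.
Stress increase at mid-clay by the 2:1 spreading method:
Δσ = qB/(B+z) = 287×4.1/(4.1+6.15) = 114.8 kPa
Final effective stress: σ'_f = 62.952 + 114.8 = 177.75 kPa.
σ'_f = 177.75 > σ'_p = 108 kPa, so the stress path crosses the preconsolidation pressure — recompression up to σ'_p, then virgin compression beyond:
S_c = H/(1+e₀)·[C_r·log₁₀(σ'_p/σ'_0) + C_c·log₁₀(σ'_f/σ'_p)]
    = 6.5/2.17 × [0.029×log₁₀(108/62.952) + 0.2×log₁₀(177.75/108)]
    = 2.9954 × [0.006798 + 0.043277] = 0.15 m

S_c ≈ 0.15 m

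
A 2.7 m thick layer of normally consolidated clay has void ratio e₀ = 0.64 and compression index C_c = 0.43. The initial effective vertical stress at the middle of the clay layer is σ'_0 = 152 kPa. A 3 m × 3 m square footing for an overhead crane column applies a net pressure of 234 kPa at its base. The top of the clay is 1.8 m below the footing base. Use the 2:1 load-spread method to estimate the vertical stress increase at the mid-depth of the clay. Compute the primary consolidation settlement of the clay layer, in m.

Mid-depth of clay below the footing base: z = 1.8 + 2.7/2 = 3.15 m.
Stress increase at mid-clay by the 2:1 spreading method:
Δσ = qBL/((B+z)(L+z)) = 234×3×3/((3+3.15)(3+3.15)) = 55.681 kPa
Final effective stress: σ'_f = σ'_0 + Δσ = 152 + 55.681 = 207.68 kPa.
Normally consolidated clay, so the full stress increment lies on the virgin compression line:
S_c = C_c·H/(1+e₀)·log₁₀(σ'_f/σ'_0) = 0.43×2.7/(1+0.64)×log₁₀(207.68/152)
    = 0.70793 × 0.13555 = 0.09596 m

S_c ≈ 0.096 m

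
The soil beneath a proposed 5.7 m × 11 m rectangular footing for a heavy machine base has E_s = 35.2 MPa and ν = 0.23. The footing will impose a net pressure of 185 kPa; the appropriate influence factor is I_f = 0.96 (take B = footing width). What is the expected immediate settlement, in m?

Immediate (elastic) settlement: S_e = q·B·(1−ν²)/E_s · I_f.
E_s = 35.2 MPa = 35200 kPa.
S_e = 185 × 5.7 × (1 − 0.23²) / 35200 × 0.96
    = 185 × 5.7 × 0.9471 / 35200 × 0.96
    = 0.02724 m

S_e ≈ 0.0272 m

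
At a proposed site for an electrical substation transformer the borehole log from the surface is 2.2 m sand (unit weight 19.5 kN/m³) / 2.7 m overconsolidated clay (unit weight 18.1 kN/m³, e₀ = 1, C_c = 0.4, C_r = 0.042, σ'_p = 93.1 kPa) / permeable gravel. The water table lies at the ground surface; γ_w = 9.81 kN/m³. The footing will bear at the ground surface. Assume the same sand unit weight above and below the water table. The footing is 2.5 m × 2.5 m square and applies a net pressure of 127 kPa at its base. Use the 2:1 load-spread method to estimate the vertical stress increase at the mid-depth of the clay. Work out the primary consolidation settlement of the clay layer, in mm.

S_c ≈ 12.6 mm

Mid-depth of clay below the ground surface: z = 2.2 + 2.7/2 = 3.55 m.
Total vertical stress at mid-clay: σ_v = 19.5×2.2 + 18.1×1.35 = 67.335 kPa.
Pore pressure: u = 9.81×(3.55 − 0) = 34.825 kPa.
Initial effective stress: σ'_0 = σ_v − u = 67.335 − 34.825 = 32.51 kPa.
Stress increase at mid-clay by the 2:1 spreading method:
Δσ = qBL/((B+z)(L+z)) = 127×2.5×2.5/((2.5+3.55)(2.5+3.55)) = 21.686 kPa
Final effective stress: σ'_f = 32.51 + 21.686 = 54.196 kPa.
σ'_f = 54.196 ≤ σ'_p = 93.1 kPa, so the clay remains overconsolidated and only the recompression index applies:
S_c = C_r·H/(1+e₀)·log₁₀(σ'_f/σ'_0) = 0.042×2.7/2×log₁₀(54.196/32.51)
    = 0.0567 × 0.22195 = 0.01258 m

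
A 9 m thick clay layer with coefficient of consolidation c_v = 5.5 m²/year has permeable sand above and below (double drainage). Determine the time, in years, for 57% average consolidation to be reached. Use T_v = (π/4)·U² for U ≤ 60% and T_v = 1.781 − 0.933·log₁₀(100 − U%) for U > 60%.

Drainage path length: H_d = H/2 = 4.5 m (double drainage).
U ≤ 60%: T_v = (π/4)·U² = (π/4)×0.57² = 0.25518.
t = T_v·H_d²/c_v = 0.25518×4.5²/5.5 = 0.9395 years.

t ≈ 0.94 years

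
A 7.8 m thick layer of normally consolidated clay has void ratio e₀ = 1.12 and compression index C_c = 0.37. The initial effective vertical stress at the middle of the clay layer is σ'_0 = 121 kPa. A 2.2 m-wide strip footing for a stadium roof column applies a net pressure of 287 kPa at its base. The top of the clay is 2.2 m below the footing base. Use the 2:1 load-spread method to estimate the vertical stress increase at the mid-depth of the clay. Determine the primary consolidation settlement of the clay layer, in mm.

S_c ≈ 288 mm

Mid-depth of clay below the footing base: z = 2.2 + 7.8/2 = 6.1 m.
Stress increase at mid-clay by the 2:1 spreading method:
Δσ = qB/(B+z) = 287×2.2/(2.2+6.1) = 76.072 kPa
Final effective stress: σ'_f = σ'_0 + Δσ = 121 + 76.072 = 197.07 kPa.
Normally consolidated clay, so the full stress increment lies on the virgin compression line:
S_c = C_c·H/(1+e₀)·log₁₀(σ'_f/σ'_0) = 0.37×7.8/(1+1.12)×log₁₀(197.07/121)
    = 1.3613 × 0.21184 = 0.2884 m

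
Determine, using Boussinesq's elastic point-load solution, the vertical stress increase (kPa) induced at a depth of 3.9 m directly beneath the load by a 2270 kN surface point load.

Δσ_z ≈ 71.3 kPa

Boussinesq vertical stress below a point load on an elastic half-space:
Δσ_z = 3P/(2πz²) · [1 + (r/z)²]^(−5/2)
r/z = 0/3.9 = 0; [1+(r/z)²]^(−5/2) = 1.
Δσ_z = 3×2270/(2π×3.9²) × 1 = 71.259 × 1 = 71.26 kPa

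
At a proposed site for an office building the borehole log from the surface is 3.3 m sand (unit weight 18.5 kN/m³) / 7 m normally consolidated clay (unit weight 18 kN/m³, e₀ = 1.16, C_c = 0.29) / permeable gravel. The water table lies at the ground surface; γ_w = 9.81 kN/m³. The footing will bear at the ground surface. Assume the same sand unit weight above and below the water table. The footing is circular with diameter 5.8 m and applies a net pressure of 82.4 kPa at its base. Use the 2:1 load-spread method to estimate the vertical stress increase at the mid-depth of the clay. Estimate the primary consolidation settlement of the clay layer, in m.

Mid-depth of clay below the ground surface: z = 3.3 + 7/2 = 6.8 m.
Total vertical stress at mid-clay: σ_v = 18.5×3.3 + 18×3.5 = 124.05 kPa.
Pore pressure: u = 9.81×(6.8 − 0) = 66.708 kPa.
Initial effective stress: σ'_0 = σ_v − u = 124.05 − 66.708 = 57.342 kPa.
Stress increase at mid-clay by the 2:1 spreading method:
Δσ ≈ qD²/(D+z)² = 82.4×5.8²/(5.8+6.8)² = 17.46 kPa
Final effective stress: σ'_f = σ'_0 + Δσ = 57.342 + 17.46 = 74.802 kPa.
Normally consolidated clay, so the full stress increment lies on the virgin compression line:
S_c = C_c·H/(1+e₀)·log₁₀(σ'_f/σ'_0) = 0.29×7/(1+1.16)×log₁₀(74.802/57.342)
    = 0.93981 × 0.11544 = 0.1085 m

S_c ≈ 0.108 m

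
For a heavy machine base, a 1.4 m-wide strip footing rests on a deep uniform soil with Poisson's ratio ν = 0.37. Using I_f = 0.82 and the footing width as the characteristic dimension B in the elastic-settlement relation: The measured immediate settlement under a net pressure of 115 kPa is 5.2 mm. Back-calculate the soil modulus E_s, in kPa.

E_s ≈ 21900 kPa

S_e = q·B·(1−ν²)/E_s · I_f  ⇒  E_s = q·B·(1−ν²)·I_f / S_e.
E_s = 115 × 1.4 × 0.8631 × 0.82 / 0.0052 = 21910 kPa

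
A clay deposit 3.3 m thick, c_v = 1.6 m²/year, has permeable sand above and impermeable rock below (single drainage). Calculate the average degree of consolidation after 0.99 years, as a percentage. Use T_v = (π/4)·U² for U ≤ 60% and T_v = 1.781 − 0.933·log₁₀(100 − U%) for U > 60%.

Drainage path length: H_d = H = 3.3 m (single drainage).
T_v = c_v·t/H_d² = 1.6×0.99/3.3² = 0.14545.
T_v = 0.14545 corresponds to the U ≤ 60% branch:
U = √(4T_v/π) = 0.4303

U ≈ 43 %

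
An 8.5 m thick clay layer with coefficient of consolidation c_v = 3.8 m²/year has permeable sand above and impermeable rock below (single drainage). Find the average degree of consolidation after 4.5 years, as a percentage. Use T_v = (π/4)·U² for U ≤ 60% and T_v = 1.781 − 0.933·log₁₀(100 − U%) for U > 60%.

Drainage path length: H_d = H = 8.5 m (single drainage).
T_v = c_v·t/H_d² = 3.8×4.5/8.5² = 0.23668.
T_v = 0.23668 corresponds to the U ≤ 60% branch:
U = √(4T_v/π) = 0.549

U ≈ 54.9 %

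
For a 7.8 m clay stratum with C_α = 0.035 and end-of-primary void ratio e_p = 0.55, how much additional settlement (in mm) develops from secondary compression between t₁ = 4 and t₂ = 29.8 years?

S_s ≈ 154 mm

Secondary compression: S_s = C_α·H/(1+e_p)·log₁₀(t₂/t₁)
S_s = 0.035×7.8/(1+0.55)×log₁₀(29.8/4)
    = 0.1761 × 0.8722 = 0.1536 m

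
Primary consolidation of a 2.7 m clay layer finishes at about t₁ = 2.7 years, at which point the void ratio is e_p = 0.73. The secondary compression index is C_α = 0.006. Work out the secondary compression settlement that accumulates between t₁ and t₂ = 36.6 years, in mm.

Secondary compression: S_s = C_α·H/(1+e_p)·log₁₀(t₂/t₁)
S_s = 0.006×2.7/(1+0.73)×log₁₀(36.6/2.7)
    = 0.009364 × 1.132 = 0.0106 m

S_s ≈ 10.6 mm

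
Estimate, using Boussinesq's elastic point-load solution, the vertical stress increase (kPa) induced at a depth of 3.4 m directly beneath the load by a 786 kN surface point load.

Δσ_z ≈ 32.5 kPa

Boussinesq vertical stress below a point load on an elastic half-space:
Δσ_z = 3P/(2πz²) · [1 + (r/z)²]^(−5/2)
r/z = 0/3.4 = 0; [1+(r/z)²]^(−5/2) = 1.
Δσ_z = 3×786/(2π×3.4²) × 1 = 32.464 × 1 = 32.46 kPa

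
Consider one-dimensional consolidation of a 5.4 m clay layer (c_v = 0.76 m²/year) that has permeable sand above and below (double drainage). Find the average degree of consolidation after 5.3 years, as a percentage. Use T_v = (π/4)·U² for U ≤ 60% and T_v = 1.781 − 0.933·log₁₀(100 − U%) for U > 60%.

Drainage path length: H_d = H/2 = 2.7 m (double drainage).
T_v = c_v·t/H_d² = 0.76×5.3/2.7² = 0.55254.
T_v = 0.55254 corresponds to the U > 60% branch:
U = 1 − 10^((1.781 − T_v)/0.933)/100 = 0.7927

U ≈ 79.3 %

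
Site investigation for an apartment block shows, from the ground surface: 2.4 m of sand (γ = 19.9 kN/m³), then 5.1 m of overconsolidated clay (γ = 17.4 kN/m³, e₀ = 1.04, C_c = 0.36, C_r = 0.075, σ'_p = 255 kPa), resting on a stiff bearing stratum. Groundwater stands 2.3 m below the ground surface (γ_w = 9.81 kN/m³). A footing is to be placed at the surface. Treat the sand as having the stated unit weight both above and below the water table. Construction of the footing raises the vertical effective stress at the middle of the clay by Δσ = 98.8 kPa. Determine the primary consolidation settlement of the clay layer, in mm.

Mid-depth of clay below the ground surface: z = 2.4 + 5.1/2 = 4.95 m.
Total vertical stress at mid-clay: σ_v = 19.9×2.4 + 17.4×2.55 = 92.13 kPa.
Pore pressure: u = 9.81×(4.95 − 2.3) = 25.997 kPa.
Initial effective stress: σ'_0 = σ_v − u = 92.13 − 25.997 = 66.133 kPa.
Final effective stress: σ'_f = 66.133 + 98.8 = 164.93 kPa.
σ'_f = 164.93 ≤ σ'_p = 255 kPa, so the clay remains overconsolidated and only the recompression index applies:
S_c = C_r·H/(1+e₀)·log₁₀(σ'_f/σ'_0) = 0.075×5.1/2.04×log₁₀(164.93/66.133)
    = 0.1875 × 0.39688 = 0.07442 m

S_c ≈ 74.4 mm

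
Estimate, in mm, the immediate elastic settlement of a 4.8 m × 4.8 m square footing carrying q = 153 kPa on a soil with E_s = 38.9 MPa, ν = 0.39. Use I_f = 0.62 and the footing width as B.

S_e ≈ 9.92 mm

Immediate (elastic) settlement: S_e = q·B·(1−ν²)/E_s · I_f.
E_s = 38.9 MPa = 38900 kPa.
S_e = 153 × 4.8 × (1 − 0.39²) / 38900 × 0.62
    = 153 × 4.8 × 0.8479 / 38900 × 0.62
    = 0.009925 m = 9.925 mm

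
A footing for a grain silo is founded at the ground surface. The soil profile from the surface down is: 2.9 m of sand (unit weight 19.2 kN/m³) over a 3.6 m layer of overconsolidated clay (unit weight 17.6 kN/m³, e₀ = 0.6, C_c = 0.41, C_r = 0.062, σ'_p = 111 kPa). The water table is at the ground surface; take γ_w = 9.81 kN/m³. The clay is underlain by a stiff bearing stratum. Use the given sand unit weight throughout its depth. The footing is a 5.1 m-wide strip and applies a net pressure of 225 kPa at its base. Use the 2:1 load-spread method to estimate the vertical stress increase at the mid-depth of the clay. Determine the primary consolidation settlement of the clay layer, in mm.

Mid-depth of clay below the ground surface: z = 2.9 + 3.6/2 = 4.7 m.
Total vertical stress at mid-clay: σ_v = 19.2×2.9 + 17.6×1.8 = 87.36 kPa.
Pore pressure: u = 9.81×(4.7 − 0) = 46.107 kPa.
Initial effective stress: σ'_0 = σ_v − u = 87.36 − 46.107 = 41.253 kPa.
Stress increase at mid-clay by the 2:1 spreading method:
Δσ = qB/(B+z) = 225×5.1/(5.1+4.7) = 117.09 kPa
Final effective stress: σ'_f = 41.253 + 117.09 = 158.34 kPa.
σ'_f = 158.34 > σ'_p = 111 kPa, so the stress path crosses the preconsolidation pressure — recompression up to σ'_p, then virgin compression beyond:
S_c = H/(1+e₀)·[C_r·log₁₀(σ'_p/σ'_0) + C_c·log₁₀(σ'_f/σ'_p)]
    = 3.6/1.6 × [0.062×log₁₀(111/41.253) + 0.41×log₁₀(158.34/111)]
    = 2.25 × [0.026652 + 0.06325] = 0.2023 m

S_c ≈ 202 mm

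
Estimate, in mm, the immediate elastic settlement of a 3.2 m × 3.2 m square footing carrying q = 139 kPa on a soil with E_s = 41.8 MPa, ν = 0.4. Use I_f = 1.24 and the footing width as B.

Immediate (elastic) settlement: S_e = q·B·(1−ν²)/E_s · I_f.
E_s = 41.8 MPa = 41800 kPa.
S_e = 139 × 3.2 × (1 − 0.4²) / 41800 × 1.24
    = 139 × 3.2 × 0.84 / 41800 × 1.24
    = 0.01108 m = 11.08 mm

S_e ≈ 11.1 mm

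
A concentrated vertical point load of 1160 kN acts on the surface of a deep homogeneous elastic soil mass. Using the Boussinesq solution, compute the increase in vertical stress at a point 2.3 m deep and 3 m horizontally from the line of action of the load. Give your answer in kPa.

Δσ_z ≈ 8.73 kPa

Boussinesq vertical stress below a point load on an elastic half-space:
Δσ_z = 3P/(2πz²) · [1 + (r/z)²]^(−5/2)
r/z = 3/2.3 = 1.3043; [1+(r/z)²]^(−5/2) = 0.083379.
Δσ_z = 3×1160/(2π×2.3²) × 0.083379 = 104.7 × 0.083379 = 8.73 kPa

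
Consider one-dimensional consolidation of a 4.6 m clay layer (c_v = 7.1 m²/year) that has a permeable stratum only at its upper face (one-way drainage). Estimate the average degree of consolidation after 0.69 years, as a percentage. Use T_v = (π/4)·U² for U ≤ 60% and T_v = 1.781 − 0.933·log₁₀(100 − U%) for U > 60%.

Drainage path length: H_d = H = 4.6 m (single drainage).
T_v = c_v·t/H_d² = 7.1×0.69/4.6² = 0.23152.
T_v = 0.23152 corresponds to the U ≤ 60% branch:
U = √(4T_v/π) = 0.5429

U ≈ 54.3 %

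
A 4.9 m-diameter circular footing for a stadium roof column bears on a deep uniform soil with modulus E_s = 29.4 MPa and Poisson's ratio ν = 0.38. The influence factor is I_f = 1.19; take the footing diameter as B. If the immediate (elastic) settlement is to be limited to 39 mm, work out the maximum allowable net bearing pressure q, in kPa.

q ≈ 230 kPa

E_s = 29.4 MPa = 29400 kPa.
S_e = q·B·(1−ν²)/E_s · I_f  ⇒  q = S_e·E_s / (B·(1−ν²)·I_f).
q = 0.039 × 29400 / (4.9 × 0.8556 × 1.19) = 229.8 kPa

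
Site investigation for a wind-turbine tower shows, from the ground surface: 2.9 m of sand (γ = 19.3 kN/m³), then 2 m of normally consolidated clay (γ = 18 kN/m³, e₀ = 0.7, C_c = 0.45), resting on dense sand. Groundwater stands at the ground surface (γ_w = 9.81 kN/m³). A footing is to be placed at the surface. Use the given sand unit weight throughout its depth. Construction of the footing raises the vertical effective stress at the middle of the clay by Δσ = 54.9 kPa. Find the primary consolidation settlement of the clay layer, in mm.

S_c ≈ 214 mm

Mid-depth of clay below the ground surface: z = 2.9 + 2/2 = 3.9 m.
Total vertical stress at mid-clay: σ_v = 19.3×2.9 + 18×1 = 73.97 kPa.
Pore pressure: u = 9.81×(3.9 − 0) = 38.259 kPa.
Initial effective stress: σ'_0 = σ_v − u = 73.97 − 38.259 = 35.711 kPa.
Final effective stress: σ'_f = σ'_0 + Δσ = 35.711 + 54.9 = 90.611 kPa.
Normally consolidated clay, so the full stress increment lies on the virgin compression line:
S_c = C_c·H/(1+e₀)·log₁₀(σ'_f/σ'_0) = 0.45×2/(1+0.7)×log₁₀(90.611/35.711)
    = 0.52941 × 0.40438 = 0.2141 m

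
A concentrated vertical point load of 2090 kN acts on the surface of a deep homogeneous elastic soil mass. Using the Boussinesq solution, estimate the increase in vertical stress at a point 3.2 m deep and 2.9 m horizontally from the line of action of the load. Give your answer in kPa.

Δσ_z ≈ 21.8 kPa

Boussinesq vertical stress below a point load on an elastic half-space:
Δσ_z = 3P/(2πz²) · [1 + (r/z)²]^(−5/2)
r/z = 2.9/3.2 = 0.90625; [1+(r/z)²]^(−5/2) = 0.22338.
Δσ_z = 3×2090/(2π×3.2²) × 0.22338 = 97.451 × 0.22338 = 21.77 kPa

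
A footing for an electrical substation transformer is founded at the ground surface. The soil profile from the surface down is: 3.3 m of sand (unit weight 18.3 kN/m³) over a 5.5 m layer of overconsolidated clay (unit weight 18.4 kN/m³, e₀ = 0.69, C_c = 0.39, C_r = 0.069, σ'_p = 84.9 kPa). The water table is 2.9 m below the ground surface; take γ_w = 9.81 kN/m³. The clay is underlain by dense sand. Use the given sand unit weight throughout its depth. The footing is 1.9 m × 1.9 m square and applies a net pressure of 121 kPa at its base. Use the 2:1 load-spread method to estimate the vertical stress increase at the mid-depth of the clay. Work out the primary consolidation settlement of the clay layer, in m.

S_c ≈ 0.0192 m

Mid-depth of clay below the ground surface: z = 3.3 + 5.5/2 = 6.05 m.
Total vertical stress at mid-clay: σ_v = 18.3×3.3 + 18.4×2.75 = 110.99 kPa.
Pore pressure: u = 9.81×(6.05 − 2.9) = 30.902 kPa.
Initial effective stress: σ'_0 = σ_v − u = 110.99 − 30.902 = 80.088 kPa.
Stress increase at mid-clay by the 2:1 spreading method:
Δσ = qBL/((B+z)(L+z)) = 121×1.9×1.9/((1.9+6.05)(1.9+6.05)) = 6.9113 kPa
Final effective stress: σ'_f = 80.088 + 6.9113 = 86.999 kPa.
σ'_f = 86.999 > σ'_p = 84.9 kPa, so the stress path crosses the preconsolidation pressure — recompression up to σ'_p, then virgin compression beyond:
S_c = H/(1+e₀)·[C_r·log₁₀(σ'_p/σ'_0) + C_c·log₁₀(σ'_f/σ'_p)]
    = 5.5/1.69 × [0.069×log₁₀(84.9/80.088) + 0.39×log₁₀(86.999/84.9)]
    = 3.2544 × [0.0017485 + 0.0041366] = 0.01915 m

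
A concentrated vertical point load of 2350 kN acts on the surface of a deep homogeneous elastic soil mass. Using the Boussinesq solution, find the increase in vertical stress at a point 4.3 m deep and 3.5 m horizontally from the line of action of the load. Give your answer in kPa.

Boussinesq vertical stress below a point load on an elastic half-space:
Δσ_z = 3P/(2πz²) · [1 + (r/z)²]^(−5/2)
r/z = 3.5/4.3 = 0.81395; [1+(r/z)²]^(−5/2) = 0.2806.
Δσ_z = 3×2350/(2π×4.3²) × 0.2806 = 60.684 × 0.2806 = 17.03 kPa

Δσ_z ≈ 17 kPa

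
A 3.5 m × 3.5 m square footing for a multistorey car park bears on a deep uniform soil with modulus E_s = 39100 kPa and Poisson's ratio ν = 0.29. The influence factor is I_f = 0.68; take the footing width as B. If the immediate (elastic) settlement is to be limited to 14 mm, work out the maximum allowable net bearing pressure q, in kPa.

S_e = q·B·(1−ν²)/E_s · I_f  ⇒  q = S_e·E_s / (B·(1−ν²)·I_f).
q = 0.014 × 39100 / (3.5 × 0.9159 × 0.68) = 251.1 kPa

q ≈ 251 kPa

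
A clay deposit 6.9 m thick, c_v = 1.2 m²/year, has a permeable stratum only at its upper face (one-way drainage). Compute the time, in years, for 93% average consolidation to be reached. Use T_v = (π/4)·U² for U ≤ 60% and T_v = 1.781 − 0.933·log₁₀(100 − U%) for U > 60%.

t ≈ 39.4 years

Drainage path length: H_d = H = 6.9 m (single drainage).
U > 60%: T_v = 1.781 − 0.933·log₁₀(100 − 93) = 0.99252.
t = T_v·H_d²/c_v = 0.99252×6.9²/1.2 = 39.38 years.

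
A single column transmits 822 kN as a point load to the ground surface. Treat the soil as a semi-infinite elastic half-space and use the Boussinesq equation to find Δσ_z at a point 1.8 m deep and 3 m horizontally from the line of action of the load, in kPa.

Boussinesq vertical stress below a point load on an elastic half-space:
Δσ_z = 3P/(2πz²) · [1 + (r/z)²]^(−5/2)
r/z = 3/1.8 = 1.6667; [1+(r/z)²]^(−5/2) = 0.03605.
Δσ_z = 3×822/(2π×1.8²) × 0.03605 = 121.13 × 0.03605 = 4.367 kPa

Δσ_z ≈ 4.37 kPa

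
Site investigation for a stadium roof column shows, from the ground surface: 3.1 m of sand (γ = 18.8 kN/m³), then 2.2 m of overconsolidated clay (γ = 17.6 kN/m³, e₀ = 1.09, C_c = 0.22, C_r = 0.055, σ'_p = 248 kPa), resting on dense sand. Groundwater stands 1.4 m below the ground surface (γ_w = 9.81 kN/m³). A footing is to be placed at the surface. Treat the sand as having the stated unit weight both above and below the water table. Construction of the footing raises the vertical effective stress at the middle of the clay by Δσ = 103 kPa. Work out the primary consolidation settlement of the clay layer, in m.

S_c ≈ 0.0281 m

Mid-depth of clay below the ground surface: z = 3.1 + 2.2/2 = 4.2 m.
Total vertical stress at mid-clay: σ_v = 18.8×3.1 + 17.6×1.1 = 77.64 kPa.
Pore pressure: u = 9.81×(4.2 − 1.4) = 27.468 kPa.
Initial effective stress: σ'_0 = σ_v − u = 77.64 − 27.468 = 50.172 kPa.
Final effective stress: σ'_f = 50.172 + 103 = 153.17 kPa.
σ'_f = 153.17 ≤ σ'_p = 248 kPa, so the clay remains overconsolidated and only the recompression index applies:
S_c = C_r·H/(1+e₀)·log₁₀(σ'_f/σ'_0) = 0.055×2.2/2.09×log₁₀(153.17/50.172)
    = 0.057893 × 0.48471 = 0.02806 m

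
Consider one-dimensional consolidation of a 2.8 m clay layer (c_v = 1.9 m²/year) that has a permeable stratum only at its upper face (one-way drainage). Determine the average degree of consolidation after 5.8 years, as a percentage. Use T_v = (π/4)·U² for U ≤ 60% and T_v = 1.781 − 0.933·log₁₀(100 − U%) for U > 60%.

U ≈ 97.5 %

Drainage path length: H_d = H = 2.8 m (single drainage).
T_v = c_v·t/H_d² = 1.9×5.8/2.8² = 1.4056.
T_v = 1.4056 corresponds to the U > 60% branch:
U = 1 − 10^((1.781 − T_v)/0.933)/100 = 0.9747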